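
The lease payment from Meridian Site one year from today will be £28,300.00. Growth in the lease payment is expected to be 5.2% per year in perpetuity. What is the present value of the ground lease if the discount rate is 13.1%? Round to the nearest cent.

Growing perpetuity: P = D₁ / (r − g) = £28,300.0000 / (0.131 − 0.052) = £358,227.85

£358227.85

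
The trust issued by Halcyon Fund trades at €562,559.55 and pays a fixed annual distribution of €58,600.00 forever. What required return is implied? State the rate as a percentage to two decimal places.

10.42%

P = C/r ⇒ r = C/P = €58,600.00/€562,559.55 = 0.104167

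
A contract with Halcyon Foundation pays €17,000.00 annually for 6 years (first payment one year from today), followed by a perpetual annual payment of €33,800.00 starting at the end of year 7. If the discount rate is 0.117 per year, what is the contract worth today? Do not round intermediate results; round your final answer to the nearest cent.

PV of 6-year annuity: €17,000.00 × [1 − (1+0.117)^−6] / 0.117 = 70491.83827
Perpetuity value at year 6: €33,800.00 / 0.117 = 288888.88889
PV of perpetuity: 288888.88889 / (1+0.117)^6 = 148734.52809
Total PV = 70491.83827 + 148734.52809 = 219226.36636

€219226.37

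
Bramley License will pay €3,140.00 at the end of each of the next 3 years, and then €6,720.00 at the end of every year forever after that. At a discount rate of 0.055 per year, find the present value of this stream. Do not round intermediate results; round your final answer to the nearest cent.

€112523.22

PV of 3-year annuity: €3,140.00 × [1 − (1+0.055)^−3] / 0.055 = 8471.51081
Perpetuity value at year 3: €6,720.00 / 0.055 = 122181.81818
PV of perpetuity: 122181.81818 / (1+0.055)^3 = 104051.70588
Total PV = 8471.51081 + 104051.70588 = 112523.21669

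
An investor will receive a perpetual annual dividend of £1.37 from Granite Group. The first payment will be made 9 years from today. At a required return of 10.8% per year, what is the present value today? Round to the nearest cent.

£5.58

Value at end of year 8: C / r = £1.37 / 0.108 = £12.6852
Discount to today: PV = £12.6852 / (1 + 0.108)^8 = £12.6852 / 2.271528 = £5.58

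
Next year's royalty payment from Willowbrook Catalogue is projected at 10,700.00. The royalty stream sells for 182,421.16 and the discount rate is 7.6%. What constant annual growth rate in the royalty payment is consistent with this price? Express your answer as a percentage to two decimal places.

1.73%

P = D₁/(r−g) ⇒ g = r − D₁/P = 0.076 − 10,700.00/182,421.16 = 0.017345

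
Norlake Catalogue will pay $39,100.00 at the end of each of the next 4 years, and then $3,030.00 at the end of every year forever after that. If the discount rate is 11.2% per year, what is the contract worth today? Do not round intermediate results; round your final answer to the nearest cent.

$138482.60

PV of 4-year annuity: $39,100.00 × [1 − (1+0.112)^−4] / 0.112 = 120789.44028
Perpetuity value at year 4: $3,030.00 / 0.112 = 27053.57143
PV of perpetuity: 27053.57143 / (1+0.112)^4 = 17693.16212
Total PV = 120789.44028 + 17693.16212 = 138482.60240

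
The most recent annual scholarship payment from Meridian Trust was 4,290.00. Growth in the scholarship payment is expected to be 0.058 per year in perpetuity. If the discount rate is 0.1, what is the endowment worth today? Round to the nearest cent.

D₁ = D₀ × (1 + g) = 4,290.00 × 1.058 = 4,538.8200
Growing perpetuity: P = D₁ / (r − g) = 4,538.8200 / (0.1 − 0.058) = 108,067.14

108067.14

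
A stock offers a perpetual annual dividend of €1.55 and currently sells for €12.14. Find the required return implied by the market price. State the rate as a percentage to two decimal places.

12.77%

P = C/r ⇒ r = C/P = €1.55/€12.14 = 0.127677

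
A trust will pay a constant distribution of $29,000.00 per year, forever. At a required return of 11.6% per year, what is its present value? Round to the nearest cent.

$250000.00

Level perpetuity: PV = C / r = $29,000.00 / 0.116 = $250,000.00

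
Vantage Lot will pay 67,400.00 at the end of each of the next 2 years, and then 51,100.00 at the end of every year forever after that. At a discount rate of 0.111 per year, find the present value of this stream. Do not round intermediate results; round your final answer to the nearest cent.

PV of 2-year annuity: 67,400.00 × [1 − (1+0.111)^−2] / 0.111 = 115270.98704
Perpetuity value at year 2: 51,100.00 / 0.111 = 460360.36036
PV of perpetuity: 460360.36036 / (1+0.111)^2 = 372966.48146
Total PV = 115270.98704 + 372966.48146 = 488237.46850

488237.47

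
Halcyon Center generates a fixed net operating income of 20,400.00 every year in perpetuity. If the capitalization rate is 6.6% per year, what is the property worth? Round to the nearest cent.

309090.91

Level perpetuity: PV = C / r = 20,400.00 / 0.066 = 309,090.91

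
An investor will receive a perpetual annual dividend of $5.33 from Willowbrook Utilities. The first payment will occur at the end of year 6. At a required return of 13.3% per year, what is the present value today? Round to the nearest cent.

$21.46

Value at end of year 5: C / r = $5.33 / 0.133 = $40.0752
Discount to today: PV = $40.0752 / (1 + 0.133)^5 = $40.0752 / 1.867022 = $21.46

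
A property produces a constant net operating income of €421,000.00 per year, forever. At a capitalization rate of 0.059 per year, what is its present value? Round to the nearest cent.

€7135593.22

Level perpetuity: PV = C / r = €421,000.00 / 0.059 = €7,135,593.22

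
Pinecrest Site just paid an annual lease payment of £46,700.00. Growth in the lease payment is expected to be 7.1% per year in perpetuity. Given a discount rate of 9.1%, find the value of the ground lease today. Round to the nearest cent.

£2500785.00

D₁ = D₀ × (1 + g) = £46,700.00 × 1.071 = £50,015.7000
Growing perpetuity: P = D₁ / (r − g) = £50,015.7000 / (0.091 − 0.071) = £2,500,785.00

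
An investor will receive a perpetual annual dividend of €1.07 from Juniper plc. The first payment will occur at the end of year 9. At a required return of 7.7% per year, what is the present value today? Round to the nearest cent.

€7.68

Value at end of year 8: C / r = €1.07 / 0.077 = €13.8961
Discount to today: PV = €13.8961 / (1 + 0.077)^8 = €13.8961 / 1.810196 = €7.68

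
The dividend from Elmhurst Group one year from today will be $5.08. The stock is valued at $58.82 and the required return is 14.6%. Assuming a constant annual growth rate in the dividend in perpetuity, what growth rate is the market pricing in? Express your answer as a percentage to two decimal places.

5.96%

P = D₁/(r−g) ⇒ g = r − D₁/P = 0.146 − $5.08/$58.82 = 0.059635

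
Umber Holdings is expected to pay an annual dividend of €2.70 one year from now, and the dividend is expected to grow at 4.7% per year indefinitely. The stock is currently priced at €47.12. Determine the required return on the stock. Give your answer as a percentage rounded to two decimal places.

P = D₁/(r − g) ⇒ r = D₁/P + g = €2.7000/€47.12 + 0.047 = 0.057301 + 0.047 = 0.104301

10.43%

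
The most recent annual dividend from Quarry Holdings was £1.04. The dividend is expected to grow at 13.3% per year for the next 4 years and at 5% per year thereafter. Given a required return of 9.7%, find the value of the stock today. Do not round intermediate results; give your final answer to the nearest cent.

D_1 = 1.17832
D_2 = 1.33504
D_3 = 1.51260
D_4 = 1.71377
Terminal value at year 4: TV = D_4×(1+g_2)/(r−g_2) = 1.79946/0.047 = 38.28639
P_0 = D_1/(1+r)^1 + D_2/(1+r)^2 + D_3/(1+r)^3 + D_4/(1+r)^4 + TV/(1+r)^4
    = 1.07413 + 1.10938 + 1.14579 + 1.18339 + 26.43735 = 30.95003

£30.95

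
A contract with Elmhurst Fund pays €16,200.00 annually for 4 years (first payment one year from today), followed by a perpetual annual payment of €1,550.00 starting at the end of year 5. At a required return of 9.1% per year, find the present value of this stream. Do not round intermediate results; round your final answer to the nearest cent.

PV of 4-year annuity: €16,200.00 × [1 − (1+0.091)^−4] / 0.091 = 52368.46941
Perpetuity value at year 4: €1,550.00 / 0.091 = 17032.96703
PV of perpetuity: 17032.96703 / (1+0.091)^4 = 12022.40360
Total PV = 52368.46941 + 12022.40360 = 64390.87301

€64390.87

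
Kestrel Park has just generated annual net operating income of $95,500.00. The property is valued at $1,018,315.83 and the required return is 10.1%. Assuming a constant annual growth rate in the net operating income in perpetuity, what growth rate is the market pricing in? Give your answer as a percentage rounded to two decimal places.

P = D₀(1+g)/(r−g) ⇒ P(r−g) = D₀(1+g) ⇒ g(P+D₀) = P·r − D₀
g = (P·r − D₀)/(P + D₀) = ($1,018,315.83×0.101 − $95,500.00) / ($1,018,315.83 + $95,500.00) = 0.006599

0.66%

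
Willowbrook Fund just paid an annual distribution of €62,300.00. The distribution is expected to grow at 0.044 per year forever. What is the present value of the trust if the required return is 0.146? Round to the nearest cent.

€637658.82

D₁ = D₀ × (1 + g) = €62,300.00 × 1.044 = €65,041.2000
Growing perpetuity: P = D₁ / (r − g) = €65,041.2000 / (0.146 − 0.044) = €637,658.82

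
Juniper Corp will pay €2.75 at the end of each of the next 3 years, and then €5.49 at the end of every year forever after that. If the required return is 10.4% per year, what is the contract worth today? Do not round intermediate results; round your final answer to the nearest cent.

PV of 3-year annuity: €2.75 × [1 − (1+0.104)^−3] / 0.104 = 6.79097
Perpetuity value at year 3: €5.49 / 0.104 = 52.78846
PV of perpetuity: 52.78846 / (1+0.104)^3 = 39.23122
Total PV = 6.79097 + 39.23122 = 46.02219

€46.02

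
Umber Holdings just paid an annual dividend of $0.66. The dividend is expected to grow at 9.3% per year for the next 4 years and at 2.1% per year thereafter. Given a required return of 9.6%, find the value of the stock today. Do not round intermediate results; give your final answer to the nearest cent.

$11.51

D_1 = 0.72138
D_2 = 0.78847
D_3 = 0.86180
D_4 = 0.94194
Terminal value at year 4: TV = D_4×(1+g_2)/(r−g_2) = 0.96172/0.075 = 12.82298
P_0 = D_1/(1+r)^1 + D_2/(1+r)^2 + D_3/(1+r)^3 + D_4/(1+r)^4 + TV/(1+r)^4
    = 0.65819 + 0.65639 + 0.65460 + 0.65280 + 8.88683 = 11.50881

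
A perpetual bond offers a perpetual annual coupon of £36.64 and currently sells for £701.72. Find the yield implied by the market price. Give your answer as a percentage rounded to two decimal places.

5.22%

P = C/r ⇒ r = C/P = £36.64/£701.72 = 0.052215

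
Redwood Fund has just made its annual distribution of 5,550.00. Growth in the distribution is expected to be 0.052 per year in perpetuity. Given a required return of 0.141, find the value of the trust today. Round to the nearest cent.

65602.25

D₁ = D₀ × (1 + g) = 5,550.00 × 1.052 = 5,838.6000
Growing perpetuity: P = D₁ / (r − g) = 5,838.6000 / (0.141 − 0.052) = 65,602.25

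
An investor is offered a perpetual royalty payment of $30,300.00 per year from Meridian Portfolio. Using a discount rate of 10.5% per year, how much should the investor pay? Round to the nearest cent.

Level perpetuity: PV = C / r = $30,300.00 / 0.105 = $288,571.43

$288571.43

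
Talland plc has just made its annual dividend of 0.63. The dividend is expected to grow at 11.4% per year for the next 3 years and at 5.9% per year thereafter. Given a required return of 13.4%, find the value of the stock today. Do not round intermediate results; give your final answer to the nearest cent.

D_1 = 0.70182
D_2 = 0.78183
D_3 = 0.87096
Terminal value at year 3: TV = D_3×(1+g_2)/(r−g_2) = 0.92234/0.075 = 12.29790
P_0 = D_1/(1+r)^1 + D_2/(1+r)^2 + D_3/(1+r)^3 + TV/(1+r)^3
    = 0.61889 + 0.60797 + 0.59725 + 8.43319 = 10.25730

10.26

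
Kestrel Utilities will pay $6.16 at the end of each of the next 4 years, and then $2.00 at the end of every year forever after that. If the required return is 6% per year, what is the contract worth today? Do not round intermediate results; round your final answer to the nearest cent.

$47.75

PV of 4-year annuity: $6.16 × [1 − (1+0.06)^−4] / 0.06 = 21.34505
Perpetuity value at year 4: $2.00 / 0.06 = 33.33333
PV of perpetuity: 33.33333 / (1+0.06)^4 = 26.40312
Total PV = 21.34505 + 26.40312 = 47.74817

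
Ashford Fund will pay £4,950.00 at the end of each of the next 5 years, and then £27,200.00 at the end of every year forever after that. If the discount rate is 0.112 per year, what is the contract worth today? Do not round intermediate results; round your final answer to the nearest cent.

£161035.49

PV of 5-year annuity: £4,950.00 × [1 − (1+0.112)^−5] / 0.112 = 18203.01959
Perpetuity value at year 5: £27,200.00 / 0.112 = 242857.14286
PV of perpetuity: 242857.14286 / (1+0.112)^5 = 142832.46955
Total PV = 18203.01959 + 142832.46955 = 161035.48914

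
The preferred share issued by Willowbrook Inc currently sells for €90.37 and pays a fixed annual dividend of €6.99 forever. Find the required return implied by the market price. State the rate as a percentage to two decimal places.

7.73%

P = C/r ⇒ r = C/P = €6.99/€90.37 = 0.077349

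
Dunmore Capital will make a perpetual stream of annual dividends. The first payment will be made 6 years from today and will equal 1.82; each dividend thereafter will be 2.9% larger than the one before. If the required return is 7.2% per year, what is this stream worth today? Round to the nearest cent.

29.90

Value at end of year 5: C₁ / (r − g) = 1.82 / (0.072 − 0.029) = 42.3256
Discount to today: PV = 42.3256 / (1 + 0.072)^5 = 42.3256 / 1.415709 = 29.90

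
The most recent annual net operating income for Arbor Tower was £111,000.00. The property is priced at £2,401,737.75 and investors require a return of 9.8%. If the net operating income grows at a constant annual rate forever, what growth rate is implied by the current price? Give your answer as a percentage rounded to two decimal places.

P = D₀(1+g)/(r−g) ⇒ P(r−g) = D₀(1+g) ⇒ g(P+D₀) = P·r − D₀
g = (P·r − D₀)/(P + D₀) = (£2,401,737.75×0.098 − £111,000.00) / (£2,401,737.75 + £111,000.00) = 0.049496

4.95%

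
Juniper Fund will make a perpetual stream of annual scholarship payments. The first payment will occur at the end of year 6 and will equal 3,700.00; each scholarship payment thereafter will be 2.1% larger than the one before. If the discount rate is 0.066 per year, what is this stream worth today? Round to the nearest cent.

Value at end of year 5: C₁ / (r − g) = 3,700.00 / (0.066 − 0.021) = 82,222.2222
Discount to today: PV = 82,222.2222 / (1 + 0.066)^5 = 82,222.2222 / 1.376531 = 59,731.47

59731.47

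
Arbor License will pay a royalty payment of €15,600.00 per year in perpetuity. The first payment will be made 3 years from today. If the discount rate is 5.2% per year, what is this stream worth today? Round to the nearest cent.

€271075.19

Value at end of year 2: C / r = €15,600.00 / 0.052 = €300,000.0000
Discount to today: PV = €300,000.0000 / (1 + 0.052)^2 = €300,000.0000 / 1.106704 = €271,075.19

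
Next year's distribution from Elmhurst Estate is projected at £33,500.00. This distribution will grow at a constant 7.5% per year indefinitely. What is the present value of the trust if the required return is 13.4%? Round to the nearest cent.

£567796.61

Growing perpetuity: P = D₁ / (r − g) = £33,500.0000 / (0.134 − 0.075) = £567,796.61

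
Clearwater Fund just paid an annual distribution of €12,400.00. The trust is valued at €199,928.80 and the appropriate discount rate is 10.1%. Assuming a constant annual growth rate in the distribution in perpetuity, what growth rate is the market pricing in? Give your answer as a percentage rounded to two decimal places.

P = D₀(1+g)/(r−g) ⇒ P(r−g) = D₀(1+g) ⇒ g(P+D₀) = P·r − D₀
g = (P·r − D₀)/(P + D₀) = (€199,928.80×0.101 − €12,400.00) / (€199,928.80 + €12,400.00) = 0.036702

3.67%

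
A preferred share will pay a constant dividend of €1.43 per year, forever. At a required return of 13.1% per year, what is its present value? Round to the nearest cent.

€10.92

Level perpetuity: PV = C / r = €1.43 / 0.131 = €10.92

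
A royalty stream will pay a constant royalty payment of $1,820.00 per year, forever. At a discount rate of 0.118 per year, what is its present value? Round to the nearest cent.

Level perpetuity: PV = C / r = $1,820.00 / 0.118 = $15,423.73

$15423.73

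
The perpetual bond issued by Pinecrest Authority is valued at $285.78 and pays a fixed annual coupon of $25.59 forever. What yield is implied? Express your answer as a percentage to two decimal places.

P = C/r ⇒ r = C/P = $25.59/$285.78 = 0.089544

8.95%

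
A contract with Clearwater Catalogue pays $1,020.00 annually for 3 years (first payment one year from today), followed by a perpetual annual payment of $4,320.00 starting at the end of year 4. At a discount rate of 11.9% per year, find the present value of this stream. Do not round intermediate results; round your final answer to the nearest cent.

PV of 3-year annuity: $1,020.00 × [1 − (1+0.119)^−3] / 0.119 = 2454.08390
Perpetuity value at year 3: $4,320.00 / 0.119 = 36302.52101
PV of perpetuity: 36302.52101 / (1+0.119)^3 = 25908.75390
Total PV = 2454.08390 + 25908.75390 = 28362.83780

$28362.84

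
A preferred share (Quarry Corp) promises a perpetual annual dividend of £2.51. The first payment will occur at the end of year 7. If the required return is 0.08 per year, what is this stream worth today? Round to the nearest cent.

£19.77

Value at end of year 6: C / r = £2.51 / 0.08 = £31.3750
Discount to today: PV = £31.3750 / (1 + 0.08)^6 = £31.3750 / 1.586874 = £19.77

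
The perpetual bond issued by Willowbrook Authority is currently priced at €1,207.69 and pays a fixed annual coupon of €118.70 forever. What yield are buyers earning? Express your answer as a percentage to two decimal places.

P = C/r ⇒ r = C/P = €118.70/€1,207.69 = 0.098287

9.83%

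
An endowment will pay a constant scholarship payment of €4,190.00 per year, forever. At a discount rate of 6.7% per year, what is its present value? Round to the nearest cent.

Level perpetuity: PV = C / r = €4,190.00 / 0.067 = €62,537.31

€62537.31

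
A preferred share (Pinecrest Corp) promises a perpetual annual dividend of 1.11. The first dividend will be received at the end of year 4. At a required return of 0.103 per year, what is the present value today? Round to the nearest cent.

Value at end of year 3: C / r = 1.11 / 0.103 = 10.7767
Discount to today: PV = 10.7767 / (1 + 0.103)^3 = 10.7767 / 1.341920 = 8.03

8.03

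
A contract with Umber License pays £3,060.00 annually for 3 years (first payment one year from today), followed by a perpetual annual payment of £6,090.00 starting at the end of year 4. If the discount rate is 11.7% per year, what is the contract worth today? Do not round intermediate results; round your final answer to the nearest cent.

£44736.05

PV of 3-year annuity: £3,060.00 × [1 − (1+0.117)^−3] / 0.117 = 7387.65891
Perpetuity value at year 3: £6,090.00 / 0.117 = 52051.28205
PV of perpetuity: 52051.28205 / (1+0.117)^3 = 37348.39227
Total PV = 7387.65891 + 37348.39227 = 44736.05117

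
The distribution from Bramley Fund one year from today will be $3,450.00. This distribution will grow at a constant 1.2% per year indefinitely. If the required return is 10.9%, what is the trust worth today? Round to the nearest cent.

$35567.01

Growing perpetuity: P = D₁ / (r − g) = $3,450.0000 / (0.109 − 0.012) = $35,567.01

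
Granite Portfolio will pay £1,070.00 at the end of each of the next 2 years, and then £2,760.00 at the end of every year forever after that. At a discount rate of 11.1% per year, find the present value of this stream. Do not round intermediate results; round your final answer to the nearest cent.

PV of 2-year annuity: £1,070.00 × [1 − (1+0.111)^−2] / 0.111 = 1829.96968
Perpetuity value at year 2: £2,760.00 / 0.111 = 24864.86486
PV of perpetuity: 24864.86486 / (1+0.111)^2 = 20144.56925
Total PV = 1829.96968 + 20144.56925 = 21974.53893

£21974.54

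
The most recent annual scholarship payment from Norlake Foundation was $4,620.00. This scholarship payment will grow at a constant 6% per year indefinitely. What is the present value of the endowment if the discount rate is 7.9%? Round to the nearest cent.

$257747.37

D₁ = D₀ × (1 + g) = $4,620.00 × 1.06 = $4,897.2000
Growing perpetuity: P = D₁ / (r − g) = $4,897.2000 / (0.079 − 0.06) = $257,747.37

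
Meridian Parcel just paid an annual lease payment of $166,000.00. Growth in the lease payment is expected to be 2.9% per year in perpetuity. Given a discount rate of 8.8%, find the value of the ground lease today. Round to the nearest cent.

$2895152.54

D₁ = D₀ × (1 + g) = $166,000.00 × 1.029 = $170,814.0000
Growing perpetuity: P = D₁ / (r − g) = $170,814.0000 / (0.088 − 0.029) = $2,895,152.54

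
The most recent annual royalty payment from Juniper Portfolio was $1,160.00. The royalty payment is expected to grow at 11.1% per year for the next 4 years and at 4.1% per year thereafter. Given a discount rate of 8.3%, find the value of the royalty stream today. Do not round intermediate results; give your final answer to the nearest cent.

$36789.87

D_1 = 1288.76000
D_2 = 1431.81236
D_3 = 1590.74353
D_4 = 1767.31606
Terminal value at year 4: TV = D_4×(1+g_2)/(r−g_2) = 1839.77602/0.042 = 43804.19102
P_0 = D_1/(1+r)^1 + D_2/(1+r)^2 + D_3/(1+r)^3 + D_4/(1+r)^4 + TV/(1+r)^4
    = 1189.99077 + 1220.75692 + 1252.31850 + 1284.69608 + 31842.10995 = 36789.87221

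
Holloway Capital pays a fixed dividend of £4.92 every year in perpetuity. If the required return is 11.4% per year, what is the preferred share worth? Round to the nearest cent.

Level perpetuity: PV = C / r = £4.92 / 0.114 = £43.16

£43.16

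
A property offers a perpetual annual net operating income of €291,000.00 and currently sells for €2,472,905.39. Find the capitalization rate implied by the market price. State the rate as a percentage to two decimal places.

11.77%

P = C/r ⇒ r = C/P = €291,000.00/€2,472,905.39 = 0.117675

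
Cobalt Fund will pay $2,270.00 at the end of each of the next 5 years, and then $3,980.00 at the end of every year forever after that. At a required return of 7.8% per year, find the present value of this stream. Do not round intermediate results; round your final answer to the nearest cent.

PV of 5-year annuity: $2,270.00 × [1 − (1+0.078)^−5] / 0.078 = 9111.42918
Perpetuity value at year 5: $3,980.00 / 0.078 = 51025.64103
PV of perpetuity: 51025.64103 / (1+0.078)^5 = 35050.53612
Total PV = 9111.42918 + 35050.53612 = 44161.96530

$44161.97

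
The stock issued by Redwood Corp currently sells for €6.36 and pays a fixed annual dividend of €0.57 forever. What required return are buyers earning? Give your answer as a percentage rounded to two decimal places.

P = C/r ⇒ r = C/P = €0.57/€6.36 = 0.089623

8.96%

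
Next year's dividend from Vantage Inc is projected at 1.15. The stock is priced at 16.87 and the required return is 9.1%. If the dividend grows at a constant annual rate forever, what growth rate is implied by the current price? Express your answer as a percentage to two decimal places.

P = D₁/(r−g) ⇒ g = r − D₁/P = 0.091 − 1.15/16.87 = 0.022832

2.28%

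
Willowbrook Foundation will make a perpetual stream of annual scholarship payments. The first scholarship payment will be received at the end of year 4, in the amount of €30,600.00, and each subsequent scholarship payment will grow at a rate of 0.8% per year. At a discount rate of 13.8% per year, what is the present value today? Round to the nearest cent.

Value at end of year 3: C₁ / (r − g) = €30,600.00 / (0.138 − 0.008) = €235,384.6154
Discount to today: PV = €235,384.6154 / (1 + 0.138)^3 = €235,384.6154 / 1.473760 = €159,717.05

€159717.05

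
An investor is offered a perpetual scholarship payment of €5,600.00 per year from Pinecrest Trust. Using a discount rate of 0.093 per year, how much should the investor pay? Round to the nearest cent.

€60215.05

Level perpetuity: PV = C / r = €5,600.00 / 0.093 = €60,215.05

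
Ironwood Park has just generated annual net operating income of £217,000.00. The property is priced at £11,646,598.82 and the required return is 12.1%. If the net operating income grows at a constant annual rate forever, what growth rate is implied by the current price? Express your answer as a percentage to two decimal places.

10.05%

P = D₀(1+g)/(r−g) ⇒ P(r−g) = D₀(1+g) ⇒ g(P+D₀) = P·r − D₀
g = (P·r − D₀)/(P + D₀) = (£11,646,598.82×0.121 − £217,000.00) / (£11,646,598.82 + £217,000.00) = 0.100496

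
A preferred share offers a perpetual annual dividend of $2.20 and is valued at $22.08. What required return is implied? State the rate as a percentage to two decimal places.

9.96%

P = C/r ⇒ r = C/P = $2.20/$22.08 = 0.099638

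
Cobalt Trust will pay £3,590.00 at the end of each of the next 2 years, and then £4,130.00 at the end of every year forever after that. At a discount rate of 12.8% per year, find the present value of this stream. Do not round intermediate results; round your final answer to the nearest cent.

£31362.50

PV of 2-year annuity: £3,590.00 × [1 − (1+0.128)^−2] / 0.128 = 6004.09939
Perpetuity value at year 2: £4,130.00 / 0.128 = 32265.62500
PV of perpetuity: 32265.62500 / (1+0.128)^2 = 25358.40202
Total PV = 6004.09939 + 25358.40202 = 31362.50141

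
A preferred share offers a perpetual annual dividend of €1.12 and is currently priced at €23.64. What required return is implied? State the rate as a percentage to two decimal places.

P = C/r ⇒ r = C/P = €1.12/€23.64 = 0.047377

4.74%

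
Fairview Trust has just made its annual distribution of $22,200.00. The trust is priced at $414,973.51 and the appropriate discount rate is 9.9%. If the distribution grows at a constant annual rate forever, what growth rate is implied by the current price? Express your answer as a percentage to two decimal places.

4.32%

P = D₀(1+g)/(r−g) ⇒ P(r−g) = D₀(1+g) ⇒ g(P+D₀) = P·r − D₀
g = (P·r − D₀)/(P + D₀) = ($414,973.51×0.099 − $22,200.00) / ($414,973.51 + $22,200.00) = 0.043192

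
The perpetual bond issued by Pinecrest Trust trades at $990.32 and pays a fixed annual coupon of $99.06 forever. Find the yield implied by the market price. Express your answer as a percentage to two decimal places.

10.00%

P = C/r ⇒ r = C/P = $99.06/$990.32 = 0.100028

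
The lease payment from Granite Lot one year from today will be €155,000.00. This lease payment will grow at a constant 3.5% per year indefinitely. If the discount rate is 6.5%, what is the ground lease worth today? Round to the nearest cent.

€5166666.67

Growing perpetuity: P = D₁ / (r − g) = €155,000.0000 / (0.065 − 0.035) = €5,166,666.67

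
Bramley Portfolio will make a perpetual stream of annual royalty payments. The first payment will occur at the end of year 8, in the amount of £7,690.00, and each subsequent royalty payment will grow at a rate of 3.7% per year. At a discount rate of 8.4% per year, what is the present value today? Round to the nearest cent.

£93030.10

Value at end of year 7: C₁ / (r − g) = £7,690.00 / (0.084 − 0.037) = £163,617.0213
Discount to today: PV = £163,617.0213 / (1 + 0.084)^7 = £163,617.0213 / 1.758754 = £93,030.10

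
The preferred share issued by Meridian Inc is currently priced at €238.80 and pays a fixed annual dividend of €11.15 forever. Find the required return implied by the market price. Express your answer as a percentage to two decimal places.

4.67%

P = C/r ⇒ r = C/P = €11.15/€238.80 = 0.046692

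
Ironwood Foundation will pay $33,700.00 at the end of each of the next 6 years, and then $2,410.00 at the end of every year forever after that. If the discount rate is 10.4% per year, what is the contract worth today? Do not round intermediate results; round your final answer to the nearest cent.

$157866.49

PV of 6-year annuity: $33,700.00 × [1 − (1+0.104)^−6] / 0.104 = 145067.68552
Perpetuity value at year 6: $2,410.00 / 0.104 = 23173.07692
PV of perpetuity: 23173.07692 / (1+0.104)^6 = 12798.80030
Total PV = 145067.68552 + 12798.80030 = 157866.48582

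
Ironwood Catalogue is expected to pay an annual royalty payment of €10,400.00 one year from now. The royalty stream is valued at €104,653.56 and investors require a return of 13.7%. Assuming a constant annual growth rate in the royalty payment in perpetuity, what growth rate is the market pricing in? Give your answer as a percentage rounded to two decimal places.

3.76%

P = D₁/(r−g) ⇒ g = r − D₁/P = 0.137 − €10,400.00/€104,653.56 = 0.037624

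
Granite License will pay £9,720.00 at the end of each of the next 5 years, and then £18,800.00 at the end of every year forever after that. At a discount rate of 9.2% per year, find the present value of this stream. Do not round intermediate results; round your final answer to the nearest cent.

PV of 5-year annuity: £9,720.00 × [1 − (1+0.092)^−5] / 0.092 = 37612.02652
Perpetuity value at year 5: £18,800.00 / 0.092 = 204347.82609
PV of perpetuity: 204347.82609 / (1+0.092)^5 = 131600.28508
Total PV = 37612.02652 + 131600.28508 = 169212.31160

£169212.31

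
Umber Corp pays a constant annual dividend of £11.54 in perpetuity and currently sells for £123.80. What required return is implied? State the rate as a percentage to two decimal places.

9.32%

P = C/r ⇒ r = C/P = £11.54/£123.80 = 0.093215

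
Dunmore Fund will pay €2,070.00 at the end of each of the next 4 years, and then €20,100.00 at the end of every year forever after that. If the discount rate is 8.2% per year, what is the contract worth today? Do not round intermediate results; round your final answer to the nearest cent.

€185669.19

PV of 4-year annuity: €2,070.00 × [1 − (1+0.082)^−4] / 0.082 = 6825.69118
Perpetuity value at year 4: €20,100.00 / 0.082 = 245121.95122
PV of perpetuity: 245121.95122 / (1+0.082)^4 = 178843.50060
Total PV = 6825.69118 + 178843.50060 = 185669.19178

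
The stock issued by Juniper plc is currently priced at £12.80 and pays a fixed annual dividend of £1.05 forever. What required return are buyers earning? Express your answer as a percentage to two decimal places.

P = C/r ⇒ r = C/P = £1.05/£12.80 = 0.082031

8.20%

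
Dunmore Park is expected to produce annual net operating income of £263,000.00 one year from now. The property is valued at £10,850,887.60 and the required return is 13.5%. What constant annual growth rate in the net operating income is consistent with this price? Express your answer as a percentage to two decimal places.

P = D₁/(r−g) ⇒ g = r − D₁/P = 0.135 − £263,000.00/£10,850,887.60 = 0.110762

11.08%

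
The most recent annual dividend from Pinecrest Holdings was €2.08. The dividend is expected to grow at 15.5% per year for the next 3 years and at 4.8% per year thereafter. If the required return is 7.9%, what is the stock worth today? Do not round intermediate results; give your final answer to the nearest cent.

€93.41

D_1 = 2.40240
D_2 = 2.77477
D_3 = 3.20486
Terminal value at year 3: TV = D_3×(1+g_2)/(r−g_2) = 3.35870/0.031 = 108.34500
P_0 = D_1/(1+r)^1 + D_2/(1+r)^2 + D_3/(1+r)^3 + TV/(1+r)^3
    = 2.22651 + 2.38333 + 2.55120 + 86.24711 = 93.40815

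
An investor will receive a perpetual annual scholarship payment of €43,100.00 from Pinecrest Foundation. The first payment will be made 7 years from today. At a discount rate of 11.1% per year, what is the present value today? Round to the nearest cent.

Value at end of year 6: C / r = €43,100.00 / 0.111 = €388,288.2883
Discount to today: PV = €388,288.2883 / (1 + 0.111)^6 = €388,288.2883 / 1.880548 = €206,476.17

€206476.17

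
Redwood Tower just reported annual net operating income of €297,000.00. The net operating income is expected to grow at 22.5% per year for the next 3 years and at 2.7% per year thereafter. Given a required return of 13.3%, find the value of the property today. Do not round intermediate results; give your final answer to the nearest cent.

D_1 = 363825.00000
D_2 = 445685.62500
D_3 = 545964.89062
Terminal value at year 3: TV = D_3×(1+g_2)/(r−g_2) = 560705.94267/0.106 = 5289678.70445
P_0 = D_1/(1+r)^1 + D_2/(1+r)^2 + D_3/(1+r)^3 + TV/(1+r)^3
    = 321116.50485 + 347191.27842 + 375383.33280 + 3636968.70551 = 4680659.82158

€4680659.82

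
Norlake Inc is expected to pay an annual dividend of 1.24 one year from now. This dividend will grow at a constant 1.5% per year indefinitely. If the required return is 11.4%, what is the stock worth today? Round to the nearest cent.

Growing perpetuity: P = D₁ / (r − g) = 1.2400 / (0.114 − 0.015) = 12.53

12.53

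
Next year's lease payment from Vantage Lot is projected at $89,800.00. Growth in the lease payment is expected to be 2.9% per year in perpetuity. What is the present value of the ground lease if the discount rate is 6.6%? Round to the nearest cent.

$2427027.03

Growing perpetuity: P = D₁ / (r − g) = $89,800.0000 / (0.066 − 0.029) = $2,427,027.03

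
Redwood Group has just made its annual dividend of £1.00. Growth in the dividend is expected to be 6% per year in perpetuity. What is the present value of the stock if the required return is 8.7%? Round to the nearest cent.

£39.26

D₁ = D₀ × (1 + g) = £1.00 × 1.06 = £1.0600
Growing perpetuity: P = D₁ / (r − g) = £1.0600 / (0.087 − 0.06) = £39.26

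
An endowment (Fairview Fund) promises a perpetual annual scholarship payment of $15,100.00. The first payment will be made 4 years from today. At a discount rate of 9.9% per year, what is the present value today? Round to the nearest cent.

Value at end of year 3: C / r = $15,100.00 / 0.099 = $152,525.2525
Discount to today: PV = $152,525.2525 / (1 + 0.099)^3 = $152,525.2525 / 1.327373 = $114,907.58

$114907.58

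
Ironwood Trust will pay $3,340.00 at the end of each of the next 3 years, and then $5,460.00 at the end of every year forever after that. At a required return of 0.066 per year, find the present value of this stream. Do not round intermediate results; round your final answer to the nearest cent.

$77122.81

PV of 3-year annuity: $3,340.00 × [1 − (1+0.066)^−3] / 0.066 = 8829.66980
Perpetuity value at year 3: $5,460.00 / 0.066 = 82727.27273
PV of perpetuity: 82727.27273 / (1+0.066)^3 = 68293.14186
Total PV = 8829.66980 + 68293.14186 = 77122.81166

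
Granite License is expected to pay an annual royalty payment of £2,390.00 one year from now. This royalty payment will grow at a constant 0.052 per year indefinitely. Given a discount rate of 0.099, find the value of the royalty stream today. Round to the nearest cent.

£50851.06

Growing perpetuity: P = D₁ / (r − g) = £2,390.0000 / (0.099 − 0.052) = £50,851.06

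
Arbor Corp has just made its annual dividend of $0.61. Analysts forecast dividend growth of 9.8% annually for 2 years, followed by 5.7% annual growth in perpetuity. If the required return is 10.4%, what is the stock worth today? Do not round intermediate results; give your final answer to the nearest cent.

$14.78

D_1 = 0.66978
D_2 = 0.73542
Terminal value at year 2: TV = D_2×(1+g_2)/(r−g_2) = 0.77734/0.047 = 16.53909
P_0 = D_1/(1+r)^1 + D_2/(1+r)^2 + TV/(1+r)^2
    = 0.60668 + 0.60339 + 13.56980 = 14.77987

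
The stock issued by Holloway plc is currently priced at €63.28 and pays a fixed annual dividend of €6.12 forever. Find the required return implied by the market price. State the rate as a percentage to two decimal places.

9.67%

P = C/r ⇒ r = C/P = €6.12/€63.28 = 0.096713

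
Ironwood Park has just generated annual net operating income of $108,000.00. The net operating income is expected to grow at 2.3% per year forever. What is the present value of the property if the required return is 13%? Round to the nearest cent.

$1032560.75

D₁ = D₀ × (1 + g) = $108,000.00 × 1.023 = $110,484.0000
Growing perpetuity: P = D₁ / (r − g) = $110,484.0000 / (0.13 − 0.023) = $1,032,560.75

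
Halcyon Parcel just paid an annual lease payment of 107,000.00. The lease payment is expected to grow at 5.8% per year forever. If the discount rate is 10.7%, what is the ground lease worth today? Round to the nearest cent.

2310326.53

D₁ = D₀ × (1 + g) = 107,000.00 × 1.058 = 113,206.0000
Growing perpetuity: P = D₁ / (r − g) = 113,206.0000 / (0.107 − 0.058) = 2,310,326.53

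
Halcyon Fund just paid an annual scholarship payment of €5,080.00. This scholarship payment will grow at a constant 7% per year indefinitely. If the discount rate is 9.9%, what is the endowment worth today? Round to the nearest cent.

€187434.48

D₁ = D₀ × (1 + g) = €5,080.00 × 1.07 = €5,435.6000
Growing perpetuity: P = D₁ / (r − g) = €5,435.6000 / (0.099 − 0.07) = €187,434.48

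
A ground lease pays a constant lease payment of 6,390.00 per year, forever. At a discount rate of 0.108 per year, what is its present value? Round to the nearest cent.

Level perpetuity: PV = C / r = 6,390.00 / 0.108 = 59,166.67

59166.67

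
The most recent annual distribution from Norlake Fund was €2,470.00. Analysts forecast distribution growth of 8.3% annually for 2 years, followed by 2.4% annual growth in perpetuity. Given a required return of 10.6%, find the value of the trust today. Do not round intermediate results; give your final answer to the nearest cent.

D_1 = 2675.01000
D_2 = 2897.03583
Terminal value at year 2: TV = D_2×(1+g_2)/(r−g_2) = 2966.56469/0.082 = 36177.61817
P_0 = D_1/(1+r)^1 + D_2/(1+r)^2 + TV/(1+r)^2
    = 2418.63472 + 2368.33761 + 29575.33801 = 34362.31035

€34362.31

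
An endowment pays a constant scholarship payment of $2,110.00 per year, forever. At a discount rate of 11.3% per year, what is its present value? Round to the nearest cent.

Level perpetuity: PV = C / r = $2,110.00 / 0.113 = $18,672.57

$18672.57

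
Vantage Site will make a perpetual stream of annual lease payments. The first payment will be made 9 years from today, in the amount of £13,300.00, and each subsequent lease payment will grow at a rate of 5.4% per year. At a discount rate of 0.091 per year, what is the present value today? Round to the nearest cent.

Value at end of year 8: C₁ / (r − g) = £13,300.00 / (0.091 − 0.054) = £359,459.4595
Discount to today: PV = £359,459.4595 / (1 + 0.091)^8 = £359,459.4595 / 2.007234 = £179,081.99

£179081.99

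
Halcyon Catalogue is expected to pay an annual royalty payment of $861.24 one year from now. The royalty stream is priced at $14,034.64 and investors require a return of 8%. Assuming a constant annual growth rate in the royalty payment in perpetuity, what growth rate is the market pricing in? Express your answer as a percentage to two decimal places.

P = D₁/(r−g) ⇒ g = r − D₁/P = 0.08 − $861.24/$14,034.64 = 0.018635

1.86%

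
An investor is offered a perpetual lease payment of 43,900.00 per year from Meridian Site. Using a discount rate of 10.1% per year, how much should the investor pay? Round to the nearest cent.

434653.47

Level perpetuity: PV = C / r = 43,900.00 / 0.101 = 434,653.47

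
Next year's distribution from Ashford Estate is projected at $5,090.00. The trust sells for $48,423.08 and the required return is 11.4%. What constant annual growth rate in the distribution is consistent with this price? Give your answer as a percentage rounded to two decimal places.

0.89%

P = D₁/(r−g) ⇒ g = r − D₁/P = 0.114 − $5,090.00/$48,423.08 = 0.008885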